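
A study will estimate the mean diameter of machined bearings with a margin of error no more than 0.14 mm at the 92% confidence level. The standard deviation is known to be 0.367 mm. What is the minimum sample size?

For a mean, the margin of error is E = z·σ/√n, so n = (zσ/E)².
At 92% confidence, z = 1.751.
n = (1.751 × 0.367 / 0.14)² = 21.07
Round up: n = 22.

n = 22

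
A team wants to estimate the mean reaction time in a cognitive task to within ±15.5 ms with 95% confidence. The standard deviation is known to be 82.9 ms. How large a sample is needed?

For a mean, the margin of error is E = z·σ/√n, so n = (zσ/E)².
At 95% confidence, z = 1.960.
n = (1.960 × 82.9 / 15.5)² = 109.89
Round up: n = 110.

110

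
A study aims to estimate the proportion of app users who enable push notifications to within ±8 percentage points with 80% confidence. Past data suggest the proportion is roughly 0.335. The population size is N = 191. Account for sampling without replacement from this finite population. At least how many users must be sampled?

For a proportion with margin E = 0.08 at 80% confidence, z = 1.282.
n = p̂(1−p̂)(z/E)² = 0.335 × 0.665 × (1.282/0.08)² = 57.21 — call this n₀.
Finite-population correction with N = 191: n = n₀ / (1 + (n₀−1)/N) = 57.21 / 1.294 = 44.21
Round up: n = 45.

n = 45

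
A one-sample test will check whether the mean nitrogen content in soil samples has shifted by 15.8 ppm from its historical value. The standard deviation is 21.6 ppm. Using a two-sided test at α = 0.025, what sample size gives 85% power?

For a one-sample z-test, n = ((z_{α/2} + z_β)·σ/δ)².
z_{α/2} = 2.241 (two-sided α = 0.025); z_β = 1.036 (power 85% → β = 0.15).
n = (3.277 × 21.6 / 15.8)² = 20.07
Round up: n = 21.

21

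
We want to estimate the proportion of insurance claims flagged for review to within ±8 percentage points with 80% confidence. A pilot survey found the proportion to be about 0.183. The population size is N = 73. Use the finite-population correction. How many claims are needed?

For a proportion with margin E = 0.08 at 80% confidence, z = 1.282.
n = p̂(1−p̂)(z/E)² = 0.183 × 0.817 × (1.282/0.08)² = 38.39 — call this n₀.
Finite-population correction with N = 73: n = n₀ / (1 + (n₀−1)/N) = 38.39 / 1.512 = 25.39
Round up: n = 26.

26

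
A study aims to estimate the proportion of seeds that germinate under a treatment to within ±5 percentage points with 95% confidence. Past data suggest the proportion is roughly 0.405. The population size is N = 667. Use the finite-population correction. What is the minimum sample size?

For a proportion with margin E = 0.05 at 95% confidence, z = 1.960.
n = p̂(1−p̂)(z/E)² = 0.405 × 0.595 × (1.960/0.05)² = 370.29 — call this n₀.
Finite-population correction with N = 667: n = n₀ / (1 + (n₀−1)/N) = 370.29 / 1.554 = 238.28
Round up: n = 239.

239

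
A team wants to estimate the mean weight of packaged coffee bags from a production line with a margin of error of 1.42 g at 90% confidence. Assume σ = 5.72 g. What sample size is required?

For a mean, the margin of error is E = z·σ/√n, so n = (zσ/E)².
At 90% confidence, z = 1.645.
n = (1.645 × 5.72 / 1.42)² = 43.91
Round up: n = 44.

n = 44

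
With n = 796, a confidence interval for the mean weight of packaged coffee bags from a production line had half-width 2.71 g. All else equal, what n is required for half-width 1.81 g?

Margin of error scales as 1/√n, so n₂ = n₁·(E₁/E₂)².
n₂ = 796 × (2.71/1.81)² = 796 × 2.242 = 1784.63
Round up: n₂ = 1785.

1785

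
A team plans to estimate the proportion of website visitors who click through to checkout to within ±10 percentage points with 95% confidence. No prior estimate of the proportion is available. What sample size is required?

97

For a proportion with margin E = 0.1 at 95% confidence, z = 1.960.
With no prior estimate, use p = 0.5, which maximizes p(1−p) at 0.25.
n = 0.25 × (z/E)² = 0.25 × (1.960/0.1)² = 96.04
Round up: n = 97.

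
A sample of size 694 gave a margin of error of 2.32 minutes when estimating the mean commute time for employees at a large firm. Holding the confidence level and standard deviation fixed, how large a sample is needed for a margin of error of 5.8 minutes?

112

Margin of error scales as 1/√n, so n₂ = n₁·(E₁/E₂)².
n₂ = 694 × (2.32/5.8)² = 694 × 0.16 = 111.04
Round up: n₂ = 112.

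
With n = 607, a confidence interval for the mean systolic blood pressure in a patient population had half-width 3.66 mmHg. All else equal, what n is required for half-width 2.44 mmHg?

Margin of error scales as 1/√n, so n₂ = n₁·(E₁/E₂)².
n₂ = 607 × (3.66/2.44)² = 607 × 2.25 = 1365.75
Round up: n₂ = 1366.

1366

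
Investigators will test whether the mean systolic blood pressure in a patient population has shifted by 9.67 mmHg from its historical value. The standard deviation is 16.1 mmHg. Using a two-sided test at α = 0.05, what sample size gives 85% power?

For a one-sample z-test, n = ((z_{α/2} + z_β)·σ/δ)².
z_{α/2} = 1.960 (two-sided α = 0.05); z_β = 1.036 (power 85% → β = 0.15).
n = (2.996 × 16.1 / 9.67)² = 24.88
Round up: n = 25.

25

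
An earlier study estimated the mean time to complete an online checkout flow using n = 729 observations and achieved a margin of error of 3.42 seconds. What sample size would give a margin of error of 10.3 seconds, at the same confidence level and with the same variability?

81

Margin of error scales as 1/√n, so n₂ = n₁·(E₁/E₂)².
n₂ = 729 × (3.42/10.3)² = 729 × 0.1102 = 80.34
Round up: n₂ = 81.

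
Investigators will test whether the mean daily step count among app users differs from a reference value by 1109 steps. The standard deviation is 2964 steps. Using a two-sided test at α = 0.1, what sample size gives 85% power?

For a one-sample z-test, n = ((z_{α/2} + z_β)·σ/δ)².
z_{α/2} = 1.645 (two-sided α = 0.1); z_β = 1.036 (power 85% → β = 0.15).
n = (2.681 × 2964 / 1109)² = 51.34
Round up: n = 52.

52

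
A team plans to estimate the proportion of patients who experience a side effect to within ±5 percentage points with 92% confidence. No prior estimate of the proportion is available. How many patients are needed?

307

For a proportion with margin E = 0.05 at 92% confidence, z = 1.751.
With no prior estimate, use p = 0.5, which maximizes p(1−p) at 0.25.
n = 0.25 × (z/E)² = 0.25 × (1.751/0.05)² = 306.60
Round up: n = 307.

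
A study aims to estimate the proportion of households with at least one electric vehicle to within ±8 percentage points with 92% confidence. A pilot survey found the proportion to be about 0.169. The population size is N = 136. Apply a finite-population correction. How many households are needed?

46

For a proportion with margin E = 0.08 at 92% confidence, z = 1.751.
n = p̂(1−p̂)(z/E)² = 0.169 × 0.831 × (1.751/0.08)² = 67.28 — call this n₀.
Finite-population correction with N = 136: n = n₀ / (1 + (n₀−1)/N) = 67.28 / 1.487 = 45.25
Round up: n = 46.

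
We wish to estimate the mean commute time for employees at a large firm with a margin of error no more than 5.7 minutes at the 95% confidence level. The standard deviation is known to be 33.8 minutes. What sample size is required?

136

For a mean, the margin of error is E = z·σ/√n, so n = (zσ/E)².
At 95% confidence, z = 1.960.
n = (1.960 × 33.8 / 5.7)² = 135.08
Round up: n = 136.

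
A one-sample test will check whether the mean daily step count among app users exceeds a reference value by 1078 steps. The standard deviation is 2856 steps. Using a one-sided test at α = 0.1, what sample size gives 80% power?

32

For a one-sample z-test, n = ((z_α + z_β)·σ/δ)².
z_α = 1.282 (one-sided α = 0.1); z_β = 0.842 (power 80% → β = 0.2).
n = (2.124 × 2856 / 1078)² = 31.67
Round up: n = 32.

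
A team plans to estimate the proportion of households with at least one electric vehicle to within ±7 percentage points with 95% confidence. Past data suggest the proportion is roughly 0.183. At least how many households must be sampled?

For a proportion with margin E = 0.07 at 95% confidence, z = 1.960.
n = p̂(1−p̂)(z/E)² = 0.183 × 0.817 × (1.960/0.07)² = 117.22
Round up: n = 118.

118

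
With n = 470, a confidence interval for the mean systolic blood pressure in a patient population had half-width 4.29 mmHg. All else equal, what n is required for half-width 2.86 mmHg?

Margin of error scales as 1/√n, so n₂ = n₁·(E₁/E₂)².
n₂ = 470 × (4.29/2.86)² = 470 × 2.25 = 1057.50
Round up: n₂ = 1058.

1058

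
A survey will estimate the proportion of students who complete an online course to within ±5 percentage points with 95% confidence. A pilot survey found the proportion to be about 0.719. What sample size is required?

For a proportion with margin E = 0.05 at 95% confidence, z = 1.960.
n = p̂(1−p̂)(z/E)² = 0.719 × 0.281 × (1.960/0.05)² = 310.46
Round up: n = 311.

311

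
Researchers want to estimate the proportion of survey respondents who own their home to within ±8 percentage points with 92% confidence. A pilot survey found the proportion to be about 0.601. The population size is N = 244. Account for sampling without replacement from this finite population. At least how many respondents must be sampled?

For a proportion with margin E = 0.08 at 92% confidence, z = 1.751.
n = p̂(1−p̂)(z/E)² = 0.601 × 0.399 × (1.751/0.08)² = 114.88 — call this n₀.
Finite-population correction with N = 244: n = n₀ / (1 + (n₀−1)/N) = 114.88 / 1.467 = 78.31
Round up: n = 79.

79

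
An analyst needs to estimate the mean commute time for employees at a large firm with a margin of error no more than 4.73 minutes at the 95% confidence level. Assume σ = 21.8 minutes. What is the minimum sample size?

For a mean, the margin of error is E = z·σ/√n, so n = (zσ/E)².
At 95% confidence, z = 1.960.
n = (1.960 × 21.8 / 4.73)² = 81.60
Round up: n = 82.

n = 82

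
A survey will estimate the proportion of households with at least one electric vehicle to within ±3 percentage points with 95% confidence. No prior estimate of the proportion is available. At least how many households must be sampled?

For a proportion with margin E = 0.03 at 95% confidence, z = 1.960.
With no prior estimate, use p = 0.5, which maximizes p(1−p) at 0.25.
n = 0.25 × (z/E)² = 0.25 × (1.960/0.03)² = 1067.11
Round up: n = 1068.

n = 1068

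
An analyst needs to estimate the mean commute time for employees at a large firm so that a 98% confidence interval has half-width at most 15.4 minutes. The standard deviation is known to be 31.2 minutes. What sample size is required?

23

For a mean, the margin of error is E = z·σ/√n, so n = (zσ/E)².
At 98% confidence, z = 2.326.
n = (2.326 × 31.2 / 15.4)² = 22.21
Round up: n = 23.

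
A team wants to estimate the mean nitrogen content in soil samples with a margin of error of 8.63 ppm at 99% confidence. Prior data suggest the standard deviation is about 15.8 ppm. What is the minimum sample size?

23

For a mean, the margin of error is E = z·σ/√n, so n = (zσ/E)².
At 99% confidence, z = 2.576.
n = (2.576 × 15.8 / 8.63)² = 22.24
Round up: n = 23.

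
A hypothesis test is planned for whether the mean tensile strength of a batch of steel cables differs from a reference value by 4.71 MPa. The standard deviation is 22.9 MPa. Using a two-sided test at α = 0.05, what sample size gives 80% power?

186

For a one-sample z-test, n = ((z_{α/2} + z_β)·σ/δ)².
z_{α/2} = 1.960 (two-sided α = 0.05); z_β = 0.842 (power 80% → β = 0.2).
n = (2.802 × 22.9 / 4.71)² = 185.59
Round up: n = 186.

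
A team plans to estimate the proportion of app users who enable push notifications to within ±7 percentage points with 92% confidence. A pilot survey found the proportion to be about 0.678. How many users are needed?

137

For a proportion with margin E = 0.07 at 92% confidence, z = 1.751.
n = p̂(1−p̂)(z/E)² = 0.678 × 0.322 × (1.751/0.07)² = 136.60
Round up: n = 137.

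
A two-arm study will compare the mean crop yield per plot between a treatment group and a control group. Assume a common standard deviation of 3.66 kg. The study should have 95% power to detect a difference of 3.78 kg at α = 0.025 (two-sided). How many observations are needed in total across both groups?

For two equal groups, n per group = 2·((z_{α/2} + z_β)·σ/δ)².
z_{α/2} = 2.241; z_β = 1.645 (power 95%).
n = 2 × (3.886 × 3.66 / 3.78)² = 2 × 14.16 = 28.32
Round up: n = 29 per group.
Total across both groups: 2 × 29 = 58.

58 total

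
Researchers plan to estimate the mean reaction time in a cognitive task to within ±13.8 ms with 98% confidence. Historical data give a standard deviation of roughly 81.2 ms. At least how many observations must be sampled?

For a mean, the margin of error is E = z·σ/√n, so n = (zσ/E)².
At 98% confidence, z = 2.326.
n = (2.326 × 81.2 / 13.8)² = 187.32
Round up: n = 188.

188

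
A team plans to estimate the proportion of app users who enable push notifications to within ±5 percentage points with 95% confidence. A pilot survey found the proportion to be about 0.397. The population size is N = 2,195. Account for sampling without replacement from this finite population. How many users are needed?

316

For a proportion with margin E = 0.05 at 95% confidence, z = 1.960.
n = p̂(1−p̂)(z/E)² = 0.397 × 0.603 × (1.960/0.05)² = 367.86 — call this n₀.
Finite-population correction with N = 2,195: n = n₀ / (1 + (n₀−1)/N) = 367.86 / 1.167 = 315.22
Round up: n = 316.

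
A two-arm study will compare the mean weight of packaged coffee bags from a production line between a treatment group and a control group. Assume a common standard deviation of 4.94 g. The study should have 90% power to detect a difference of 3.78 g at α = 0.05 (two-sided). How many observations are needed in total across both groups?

72 total

For two equal groups, n per group = 2·((z_{α/2} + z_β)·σ/δ)².
z_{α/2} = 1.960; z_β = 1.282 (power 90%).
n = 2 × (3.242 × 4.94 / 3.78)² = 2 × 17.95 = 35.90
Round up: n = 36 per group.
Total across both groups: 2 × 36 = 72.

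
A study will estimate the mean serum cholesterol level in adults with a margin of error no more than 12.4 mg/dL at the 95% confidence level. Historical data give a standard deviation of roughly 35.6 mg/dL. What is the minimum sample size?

n = 32

For a mean, the margin of error is E = z·σ/√n, so n = (zσ/E)².
At 95% confidence, z = 1.960.
n = (1.960 × 35.6 / 12.4)² = 31.66
Round up: n = 32.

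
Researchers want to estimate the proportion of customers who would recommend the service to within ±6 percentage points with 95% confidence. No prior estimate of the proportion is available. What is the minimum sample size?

For a proportion with margin E = 0.06 at 95% confidence, z = 1.960.
With no prior estimate, use p = 0.5, which maximizes p(1−p) at 0.25.
n = 0.25 × (z/E)² = 0.25 × (1.960/0.06)² = 266.78
Round up: n = 267.

267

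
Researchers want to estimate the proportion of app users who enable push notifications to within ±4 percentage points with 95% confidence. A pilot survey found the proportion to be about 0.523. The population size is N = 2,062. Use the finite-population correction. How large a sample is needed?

For a proportion with margin E = 0.04 at 95% confidence, z = 1.960.
n = p̂(1−p̂)(z/E)² = 0.523 × 0.477 × (1.960/0.04)² = 598.98 — call this n₀.
Finite-population correction with N = 2,062: n = n₀ / (1 + (n₀−1)/N) = 598.98 / 1.29 = 464.33
Round up: n = 465.

n = 465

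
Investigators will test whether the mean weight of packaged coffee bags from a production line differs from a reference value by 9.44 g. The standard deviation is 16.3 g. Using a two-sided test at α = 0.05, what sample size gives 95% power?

For a one-sample z-test, n = ((z_{α/2} + z_β)·σ/δ)².
z_{α/2} = 1.960 (two-sided α = 0.05); z_β = 1.645 (power 95% → β = 0.05).
n = (3.605 × 16.3 / 9.44)² = 38.75
Round up: n = 39.

n = 39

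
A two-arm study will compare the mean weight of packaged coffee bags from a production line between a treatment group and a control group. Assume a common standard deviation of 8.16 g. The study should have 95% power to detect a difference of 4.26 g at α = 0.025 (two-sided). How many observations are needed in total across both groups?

222 total

For two equal groups, n per group = 2·((z_{α/2} + z_β)·σ/δ)².
z_{α/2} = 2.241; z_β = 1.645 (power 95%).
n = 2 × (3.886 × 8.16 / 4.26)² = 2 × 55.41 = 110.82
Round up: n = 111 per group.
Total across both groups: 2 × 111 = 222.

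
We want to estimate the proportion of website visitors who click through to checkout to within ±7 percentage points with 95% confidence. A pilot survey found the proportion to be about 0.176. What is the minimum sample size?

n = 114

For a proportion with margin E = 0.07 at 95% confidence, z = 1.960.
n = p̂(1−p̂)(z/E)² = 0.176 × 0.824 × (1.960/0.07)² = 113.70
Round up: n = 114.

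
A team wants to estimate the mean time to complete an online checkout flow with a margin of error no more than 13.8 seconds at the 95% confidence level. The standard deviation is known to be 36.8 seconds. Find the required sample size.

For a mean, the margin of error is E = z·σ/√n, so n = (zσ/E)².
At 95% confidence, z = 1.960.
n = (1.960 × 36.8 / 13.8)² = 27.32
Round up: n = 28.

28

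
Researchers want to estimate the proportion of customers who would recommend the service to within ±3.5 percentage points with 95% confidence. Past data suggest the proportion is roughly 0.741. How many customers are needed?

602

For a proportion with margin E = 0.035 at 95% confidence, z = 1.960.
n = p̂(1−p̂)(z/E)² = 0.741 × 0.259 × (1.960/0.035)² = 601.86
Round up: n = 602.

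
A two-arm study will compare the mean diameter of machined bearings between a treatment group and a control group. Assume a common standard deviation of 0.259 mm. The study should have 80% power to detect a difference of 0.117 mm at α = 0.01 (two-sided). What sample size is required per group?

115 per group

For two equal groups, n per group = 2·((z_{α/2} + z_β)·σ/δ)².
z_{α/2} = 2.576; z_β = 0.842 (power 80%).
n = 2 × (3.418 × 0.259 / 0.117)² = 2 × 57.25 = 114.50
Round up: n = 115 per group.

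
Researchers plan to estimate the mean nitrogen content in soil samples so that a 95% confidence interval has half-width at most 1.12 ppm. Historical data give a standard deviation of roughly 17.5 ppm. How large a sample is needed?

938

For a mean, the margin of error is E = z·σ/√n, so n = (zσ/E)².
At 95% confidence, z = 1.960.
n = (1.960 × 17.5 / 1.12)² = 937.89
Round up: n = 938.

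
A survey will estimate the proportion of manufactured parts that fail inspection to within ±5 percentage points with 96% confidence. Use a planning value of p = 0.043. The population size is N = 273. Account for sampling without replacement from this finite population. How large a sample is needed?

56

For a proportion with margin E = 0.05 at 96% confidence, z = 2.054.
n = p̂(1−p̂)(z/E)² = 0.043 × 0.957 × (2.054/0.05)² = 69.45 — call this n₀.
Finite-population correction with N = 273: n = n₀ / (1 + (n₀−1)/N) = 69.45 / 1.251 = 55.52
Round up: n = 56.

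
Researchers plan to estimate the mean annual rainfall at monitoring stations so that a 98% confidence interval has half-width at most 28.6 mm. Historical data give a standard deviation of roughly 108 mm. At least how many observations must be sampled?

78

For a mean, the margin of error is E = z·σ/√n, so n = (zσ/E)².
At 98% confidence, z = 2.326.
n = (2.326 × 108 / 28.6)² = 77.15
Round up: n = 78.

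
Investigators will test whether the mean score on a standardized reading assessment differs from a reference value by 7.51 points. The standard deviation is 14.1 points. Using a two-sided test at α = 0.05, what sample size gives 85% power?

32

For a one-sample z-test, n = ((z_{α/2} + z_β)·σ/δ)².
z_{α/2} = 1.960 (two-sided α = 0.05); z_β = 1.036 (power 85% → β = 0.15).
n = (2.996 × 14.1 / 7.51)² = 31.64
Round up: n = 32.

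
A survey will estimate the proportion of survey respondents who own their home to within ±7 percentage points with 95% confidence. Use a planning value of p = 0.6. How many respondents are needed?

For a proportion with margin E = 0.07 at 95% confidence, z = 1.960.
n = p̂(1−p̂)(z/E)² = 0.6 × 0.4 × (1.960/0.07)² = 188.16
Round up: n = 189.

n = 189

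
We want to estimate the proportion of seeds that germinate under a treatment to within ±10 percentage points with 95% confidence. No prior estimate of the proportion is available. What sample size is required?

For a proportion with margin E = 0.1 at 95% confidence, z = 1.960.
With no prior estimate, use p = 0.5, which maximizes p(1−p) at 0.25.
n = 0.25 × (z/E)² = 0.25 × (1.960/0.1)² = 96.04
Round up: n = 97.

97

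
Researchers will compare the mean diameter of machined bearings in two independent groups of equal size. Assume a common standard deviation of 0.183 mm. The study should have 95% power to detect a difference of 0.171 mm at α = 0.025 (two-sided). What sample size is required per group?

35 per group

For two equal groups, n per group = 2·((z_{α/2} + z_β)·σ/δ)².
z_{α/2} = 2.241; z_β = 1.645 (power 95%).
n = 2 × (3.886 × 0.183 / 0.171)² = 2 × 17.29 = 34.58
Round up: n = 35 per group.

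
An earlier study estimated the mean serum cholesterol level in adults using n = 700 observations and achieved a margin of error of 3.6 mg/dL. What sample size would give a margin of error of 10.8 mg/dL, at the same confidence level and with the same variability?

Margin of error scales as 1/√n, so n₂ = n₁·(E₁/E₂)².
n₂ = 700 × (3.6/10.8)² = 700 × 0.1111 = 77.77
Round up: n₂ = 78.

78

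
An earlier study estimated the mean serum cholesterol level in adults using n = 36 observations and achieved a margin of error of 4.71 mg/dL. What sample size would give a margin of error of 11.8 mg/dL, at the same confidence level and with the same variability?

Margin of error scales as 1/√n, so n₂ = n₁·(E₁/E₂)².
n₂ = 36 × (4.71/11.8)² = 36 × 0.1593 = 5.73
Round up: n₂ = 6.

6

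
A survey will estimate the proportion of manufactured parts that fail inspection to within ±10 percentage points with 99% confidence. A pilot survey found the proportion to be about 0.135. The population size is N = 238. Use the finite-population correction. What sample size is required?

n = 59

For a proportion with margin E = 0.1 at 99% confidence, z = 2.576.
n = p̂(1−p̂)(z/E)² = 0.135 × 0.865 × (2.576/0.1)² = 77.49 — call this n₀.
Finite-population correction with N = 238: n = n₀ / (1 + (n₀−1)/N) = 77.49 / 1.321 = 58.66
Round up: n = 59.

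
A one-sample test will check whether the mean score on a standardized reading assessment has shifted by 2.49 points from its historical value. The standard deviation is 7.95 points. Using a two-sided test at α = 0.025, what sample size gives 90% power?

For a one-sample z-test, n = ((z_{α/2} + z_β)·σ/δ)².
z_{α/2} = 2.241 (two-sided α = 0.025); z_β = 1.282 (power 90% → β = 0.1).
n = (3.523 × 7.95 / 2.49)² = 126.52
Round up: n = 127.

127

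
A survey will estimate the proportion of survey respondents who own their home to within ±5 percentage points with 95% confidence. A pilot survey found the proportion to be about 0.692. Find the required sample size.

328

For a proportion with margin E = 0.05 at 95% confidence, z = 1.960.
n = p̂(1−p̂)(z/E)² = 0.692 × 0.308 × (1.960/0.05)² = 327.51
Round up: n = 328.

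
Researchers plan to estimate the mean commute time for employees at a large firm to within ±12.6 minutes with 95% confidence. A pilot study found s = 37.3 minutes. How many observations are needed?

34

For a mean, the margin of error is E = z·σ/√n, so n = (zσ/E)².
At 95% confidence, z = 1.960.
n = (1.960 × 37.3 / 12.6)² = 33.67
Round up: n = 34.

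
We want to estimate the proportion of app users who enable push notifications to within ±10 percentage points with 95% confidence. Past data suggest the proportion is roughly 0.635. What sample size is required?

For a proportion with margin E = 0.1 at 95% confidence, z = 1.960.
n = p̂(1−p̂)(z/E)² = 0.635 × 0.365 × (1.960/0.1)² = 89.04
Round up: n = 90.

90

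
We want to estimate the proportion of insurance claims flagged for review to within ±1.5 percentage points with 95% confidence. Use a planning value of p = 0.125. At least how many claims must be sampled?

For a proportion with margin E = 0.015 at 95% confidence, z = 1.960.
n = p̂(1−p̂)(z/E)² = 0.125 × 0.875 × (1.960/0.015)² = 1867.44
Round up: n = 1868.

1868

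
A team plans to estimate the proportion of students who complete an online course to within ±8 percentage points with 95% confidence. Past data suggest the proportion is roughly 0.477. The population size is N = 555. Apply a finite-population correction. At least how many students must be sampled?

119

For a proportion with margin E = 0.08 at 95% confidence, z = 1.960.
n = p̂(1−p̂)(z/E)² = 0.477 × 0.523 × (1.960/0.08)² = 149.74 — call this n₀.
Finite-population correction with N = 555: n = n₀ / (1 + (n₀−1)/N) = 149.74 / 1.268 = 118.09
Round up: n = 119.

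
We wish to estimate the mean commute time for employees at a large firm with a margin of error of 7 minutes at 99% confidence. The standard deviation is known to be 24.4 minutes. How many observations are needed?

For a mean, the margin of error is E = z·σ/√n, so n = (zσ/E)².
At 99% confidence, z = 2.576.
n = (2.576 × 24.4 / 7)² = 80.63
Round up: n = 81.

n = 81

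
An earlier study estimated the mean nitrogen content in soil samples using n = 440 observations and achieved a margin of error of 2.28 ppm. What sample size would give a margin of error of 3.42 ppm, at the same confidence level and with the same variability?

Margin of error scales as 1/√n, so n₂ = n₁·(E₁/E₂)².
n₂ = 440 × (2.28/3.42)² = 440 × 0.4444 = 195.54
Round up: n₂ = 196.

196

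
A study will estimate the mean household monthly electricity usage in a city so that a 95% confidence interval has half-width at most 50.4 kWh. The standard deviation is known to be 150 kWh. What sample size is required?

n = 35

For a mean, the margin of error is E = z·σ/√n, so n = (zσ/E)².
At 95% confidence, z = 1.960.
n = (1.960 × 150 / 50.4)² = 34.03
Round up: n = 35.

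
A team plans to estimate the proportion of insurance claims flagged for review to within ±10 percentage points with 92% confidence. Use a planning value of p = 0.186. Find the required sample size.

For a proportion with margin E = 0.1 at 92% confidence, z = 1.751.
n = p̂(1−p̂)(z/E)² = 0.186 × 0.814 × (1.751/0.1)² = 46.42
Round up: n = 47.

47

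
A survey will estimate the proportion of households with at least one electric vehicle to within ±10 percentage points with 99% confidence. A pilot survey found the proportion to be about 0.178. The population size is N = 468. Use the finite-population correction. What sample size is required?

n = 81

For a proportion with margin E = 0.1 at 99% confidence, z = 2.576.
n = p̂(1−p̂)(z/E)² = 0.178 × 0.822 × (2.576/0.1)² = 97.09 — call this n₀.
Finite-population correction with N = 468: n = n₀ / (1 + (n₀−1)/N) = 97.09 / 1.205 = 80.57
Round up: n = 81.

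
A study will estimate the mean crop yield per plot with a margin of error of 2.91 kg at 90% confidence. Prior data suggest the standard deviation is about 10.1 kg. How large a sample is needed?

For a mean, the margin of error is E = z·σ/√n, so n = (zσ/E)².
At 90% confidence, z = 1.645.
n = (1.645 × 10.1 / 2.91)² = 32.60
Round up: n = 33.

n = 33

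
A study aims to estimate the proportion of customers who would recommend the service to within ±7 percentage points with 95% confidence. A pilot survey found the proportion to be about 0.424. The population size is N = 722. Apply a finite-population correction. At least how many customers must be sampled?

152

For a proportion with margin E = 0.07 at 95% confidence, z = 1.960.
n = p̂(1−p̂)(z/E)² = 0.424 × 0.576 × (1.960/0.07)² = 191.47 — call this n₀.
Finite-population correction with N = 722: n = n₀ / (1 + (n₀−1)/N) = 191.47 / 1.264 = 151.48
Round up: n = 152.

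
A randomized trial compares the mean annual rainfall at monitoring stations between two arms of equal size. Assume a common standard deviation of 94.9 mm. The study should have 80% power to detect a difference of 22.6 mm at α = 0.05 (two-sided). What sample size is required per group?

For two equal groups, n per group = 2·((z_{α/2} + z_β)·σ/δ)².
z_{α/2} = 1.960; z_β = 0.842 (power 80%).
n = 2 × (2.802 × 94.9 / 22.6)² = 2 × 138.44 = 276.88
Round up: n = 277 per group.

277 per group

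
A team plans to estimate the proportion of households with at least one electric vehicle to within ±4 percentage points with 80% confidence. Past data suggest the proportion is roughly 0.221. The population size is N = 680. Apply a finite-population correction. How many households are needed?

For a proportion with margin E = 0.04 at 80% confidence, z = 1.282.
n = p̂(1−p̂)(z/E)² = 0.221 × 0.779 × (1.282/0.04)² = 176.84 — call this n₀.
Finite-population correction with N = 680: n = n₀ / (1 + (n₀−1)/N) = 176.84 / 1.259 = 140.46
Round up: n = 141.

141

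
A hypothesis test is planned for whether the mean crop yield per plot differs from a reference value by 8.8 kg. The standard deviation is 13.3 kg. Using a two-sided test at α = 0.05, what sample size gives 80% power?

For a one-sample z-test, n = ((z_{α/2} + z_β)·σ/δ)².
z_{α/2} = 1.960 (two-sided α = 0.05); z_β = 0.842 (power 80% → β = 0.2).
n = (2.802 × 13.3 / 8.8)² = 17.93
Round up: n = 18.

n = 18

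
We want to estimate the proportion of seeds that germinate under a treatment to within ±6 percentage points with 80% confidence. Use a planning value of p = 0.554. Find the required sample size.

113

For a proportion with margin E = 0.06 at 80% confidence, z = 1.282.
n = p̂(1−p̂)(z/E)² = 0.554 × 0.446 × (1.282/0.06)² = 112.80
Round up: n = 113.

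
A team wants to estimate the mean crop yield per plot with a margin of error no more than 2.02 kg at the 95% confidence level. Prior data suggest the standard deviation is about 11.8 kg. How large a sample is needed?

For a mean, the margin of error is E = z·σ/√n, so n = (zσ/E)².
At 95% confidence, z = 1.960.
n = (1.960 × 11.8 / 2.02)² = 131.09
Round up: n = 132.

132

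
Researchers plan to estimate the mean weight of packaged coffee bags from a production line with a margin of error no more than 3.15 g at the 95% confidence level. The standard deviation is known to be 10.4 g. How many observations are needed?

For a mean, the margin of error is E = z·σ/√n, so n = (zσ/E)².
At 95% confidence, z = 1.960.
n = (1.960 × 10.4 / 3.15)² = 41.88
Round up: n = 42.

42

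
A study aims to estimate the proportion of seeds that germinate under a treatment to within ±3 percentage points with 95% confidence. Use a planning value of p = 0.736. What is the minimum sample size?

n = 830

For a proportion with margin E = 0.03 at 95% confidence, z = 1.960.
n = p̂(1−p̂)(z/E)² = 0.736 × 0.264 × (1.960/0.03)² = 829.38
Round up: n = 830.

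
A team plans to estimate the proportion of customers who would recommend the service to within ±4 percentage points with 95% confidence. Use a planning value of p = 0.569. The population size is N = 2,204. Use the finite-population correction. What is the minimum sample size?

n = 465

For a proportion with margin E = 0.04 at 95% confidence, z = 1.960.
n = p̂(1−p̂)(z/E)² = 0.569 × 0.431 × (1.960/0.04)² = 588.82 — call this n₀.
Finite-population correction with N = 2,204: n = n₀ / (1 + (n₀−1)/N) = 588.82 / 1.267 = 464.74
Round up: n = 465.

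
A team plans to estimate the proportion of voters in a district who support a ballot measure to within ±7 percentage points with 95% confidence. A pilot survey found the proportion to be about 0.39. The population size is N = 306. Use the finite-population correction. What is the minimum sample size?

For a proportion with margin E = 0.07 at 95% confidence, z = 1.960.
n = p̂(1−p̂)(z/E)² = 0.39 × 0.61 × (1.960/0.07)² = 186.51 — call this n₀.
Finite-population correction with N = 306: n = n₀ / (1 + (n₀−1)/N) = 186.51 / 1.606 = 116.13
Round up: n = 117.

n = 117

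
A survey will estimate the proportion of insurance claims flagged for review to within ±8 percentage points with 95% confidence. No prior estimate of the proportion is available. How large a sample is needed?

For a proportion with margin E = 0.08 at 95% confidence, z = 1.960.
With no prior estimate, use p = 0.5, which maximizes p(1−p) at 0.25.
n = 0.25 × (z/E)² = 0.25 × (1.960/0.08)² = 150.06
Round up: n = 151.

151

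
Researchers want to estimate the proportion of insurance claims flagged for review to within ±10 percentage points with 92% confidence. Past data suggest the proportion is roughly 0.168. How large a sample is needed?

43

For a proportion with margin E = 0.1 at 92% confidence, z = 1.751.
n = p̂(1−p̂)(z/E)² = 0.168 × 0.832 × (1.751/0.1)² = 42.86
Round up: n = 43.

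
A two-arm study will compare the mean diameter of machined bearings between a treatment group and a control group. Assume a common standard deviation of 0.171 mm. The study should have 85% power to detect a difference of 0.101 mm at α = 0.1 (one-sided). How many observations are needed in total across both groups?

For two equal groups, n per group = 2·((z_α + z_β)·σ/δ)².
z_α = 1.282; z_β = 1.036 (power 85%).
n = 2 × (2.318 × 0.171 / 0.101)² = 2 × 15.40 = 30.80
Round up: n = 31 per group.
Total across both groups: 2 × 31 = 62.

62 total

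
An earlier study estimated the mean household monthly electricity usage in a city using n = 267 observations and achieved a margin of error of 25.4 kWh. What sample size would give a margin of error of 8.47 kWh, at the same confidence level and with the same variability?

Margin of error scales as 1/√n, so n₂ = n₁·(E₁/E₂)².
n₂ = 267 × (25.4/8.47)² = 267 × 8.993 = 2401.13
Round up: n₂ = 2402.

2402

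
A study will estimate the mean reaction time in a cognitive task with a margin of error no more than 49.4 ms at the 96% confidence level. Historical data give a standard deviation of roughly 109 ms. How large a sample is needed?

For a mean, the margin of error is E = z·σ/√n, so n = (zσ/E)².
At 96% confidence, z = 2.054.
n = (2.054 × 109 / 49.4)² = 20.54
Round up: n = 21.

n = 21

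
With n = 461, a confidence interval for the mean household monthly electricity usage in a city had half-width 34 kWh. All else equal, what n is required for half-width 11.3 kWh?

Margin of error scales as 1/√n, so n₂ = n₁·(E₁/E₂)².
n₂ = 461 × (34/11.3)² = 461 × 9.053 = 4173.43
Round up: n₂ = 4174.

n = 4174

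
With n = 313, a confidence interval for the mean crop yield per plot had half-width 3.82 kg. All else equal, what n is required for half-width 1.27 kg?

2832

Margin of error scales as 1/√n, so n₂ = n₁·(E₁/E₂)².
n₂ = 313 × (3.82/1.27)² = 313 × 9.047 = 2831.71
Round up: n₂ = 2832.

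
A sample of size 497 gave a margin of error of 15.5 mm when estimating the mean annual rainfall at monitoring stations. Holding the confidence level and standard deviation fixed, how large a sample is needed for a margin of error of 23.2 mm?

n = 222

Margin of error scales as 1/√n, so n₂ = n₁·(E₁/E₂)².
n₂ = 497 × (15.5/23.2)² = 497 × 0.4464 = 221.86
Round up: n₂ = 222.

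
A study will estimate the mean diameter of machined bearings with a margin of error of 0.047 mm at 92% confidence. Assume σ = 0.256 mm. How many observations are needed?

For a mean, the margin of error is E = z·σ/√n, so n = (zσ/E)².
At 92% confidence, z = 1.751.
n = (1.751 × 0.256 / 0.047)² = 90.96
Round up: n = 91.

91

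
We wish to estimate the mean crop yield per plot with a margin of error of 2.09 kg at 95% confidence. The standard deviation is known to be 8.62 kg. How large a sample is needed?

For a mean, the margin of error is E = z·σ/√n, so n = (zσ/E)².
At 95% confidence, z = 1.960.
n = (1.960 × 8.62 / 2.09)² = 65.35
Round up: n = 66.

66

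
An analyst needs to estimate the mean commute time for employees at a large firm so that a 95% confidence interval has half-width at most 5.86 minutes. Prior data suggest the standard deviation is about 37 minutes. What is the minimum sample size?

For a mean, the margin of error is E = z·σ/√n, so n = (zσ/E)².
At 95% confidence, z = 1.960.
n = (1.960 × 37 / 5.86)² = 153.15
Round up: n = 154.

154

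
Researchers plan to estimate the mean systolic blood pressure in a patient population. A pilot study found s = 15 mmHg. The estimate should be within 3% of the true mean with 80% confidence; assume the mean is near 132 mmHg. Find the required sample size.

For a mean, the margin of error is E = z·σ/√n, so n = (zσ/E)².
At 80% confidence, z = 1.282.
E = 3% of 132 = 3.96 mmHg.
n = (1.282 × 15 / 3.96)² = 23.58
Round up: n = 24.

n = 24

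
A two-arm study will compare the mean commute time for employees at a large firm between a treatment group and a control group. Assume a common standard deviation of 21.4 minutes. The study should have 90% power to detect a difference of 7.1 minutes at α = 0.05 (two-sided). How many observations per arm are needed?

191 per group

For two equal groups, n per group = 2·((z_{α/2} + z_β)·σ/δ)².
z_{α/2} = 1.960; z_β = 1.282 (power 90%).
n = 2 × (3.242 × 21.4 / 7.1)² = 2 × 95.49 = 190.98
Round up: n = 191 per group.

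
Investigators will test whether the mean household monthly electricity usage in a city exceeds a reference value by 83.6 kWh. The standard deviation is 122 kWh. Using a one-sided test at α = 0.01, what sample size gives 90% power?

28

For a one-sample z-test, n = ((z_α + z_β)·σ/δ)².
z_α = 2.326 (one-sided α = 0.01); z_β = 1.282 (power 90% → β = 0.1).
n = (3.608 × 122 / 83.6)² = 27.72
Round up: n = 28.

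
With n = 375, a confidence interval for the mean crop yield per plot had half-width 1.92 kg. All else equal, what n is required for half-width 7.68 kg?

Margin of error scales as 1/√n, so n₂ = n₁·(E₁/E₂)².
n₂ = 375 × (1.92/7.68)² = 375 × 0.0625 = 23.44
Round up: n₂ = 24.

24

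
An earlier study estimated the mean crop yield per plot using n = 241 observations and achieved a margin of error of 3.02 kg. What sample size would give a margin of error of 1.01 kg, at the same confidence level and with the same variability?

2155

Margin of error scales as 1/√n, so n₂ = n₁·(E₁/E₂)².
n₂ = 241 × (3.02/1.01)² = 241 × 8.941 = 2154.78
Round up: n₂ = 2155.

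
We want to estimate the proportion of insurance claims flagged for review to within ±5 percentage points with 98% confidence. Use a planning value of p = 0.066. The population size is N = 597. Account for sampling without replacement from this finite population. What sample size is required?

For a proportion with margin E = 0.05 at 98% confidence, z = 2.326.
n = p̂(1−p̂)(z/E)² = 0.066 × 0.934 × (2.326/0.05)² = 133.40 — call this n₀.
Finite-population correction with N = 597: n = n₀ / (1 + (n₀−1)/N) = 133.40 / 1.222 = 109.17
Round up: n = 110.

110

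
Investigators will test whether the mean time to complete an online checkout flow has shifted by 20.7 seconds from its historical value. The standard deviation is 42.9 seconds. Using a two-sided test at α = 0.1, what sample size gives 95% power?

n = 47

For a one-sample z-test, n = ((z_{α/2} + z_β)·σ/δ)².
z_{α/2} = 1.645 (two-sided α = 0.1); z_β = 1.645 (power 95% → β = 0.05).
n = (3.290 × 42.9 / 20.7)² = 46.49
Round up: n = 47.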